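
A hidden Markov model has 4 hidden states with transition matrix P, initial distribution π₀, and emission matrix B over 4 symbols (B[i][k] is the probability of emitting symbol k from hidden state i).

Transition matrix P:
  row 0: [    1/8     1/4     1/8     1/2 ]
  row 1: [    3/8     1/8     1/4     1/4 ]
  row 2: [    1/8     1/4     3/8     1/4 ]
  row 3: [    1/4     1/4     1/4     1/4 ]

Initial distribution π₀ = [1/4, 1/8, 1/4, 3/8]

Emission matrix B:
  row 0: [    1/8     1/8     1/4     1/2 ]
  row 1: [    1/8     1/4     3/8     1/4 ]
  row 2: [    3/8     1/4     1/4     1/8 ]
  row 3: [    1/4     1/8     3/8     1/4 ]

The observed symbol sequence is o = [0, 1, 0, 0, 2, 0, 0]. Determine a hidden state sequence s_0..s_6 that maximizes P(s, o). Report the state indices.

t=0: δ = [3.125e-02, 1.562e-02, 9.375e-02, 9.375e-02]  (obs o_0=0)
t=1: δ = [2.930e-03, 5.859e-03, 8.789e-03, 2.930e-03]  ψ = [3, 2, 2, 2]  (obs o_1=1)
t=2: δ = [2.747e-04, 2.747e-04, 1.236e-03, 5.493e-04]  ψ = [1, 2, 2, 2]  (obs o_2=0)
t=3: δ = [1.931e-05, 3.862e-05, 1.738e-04, 7.725e-05]  ψ = [2, 2, 2, 2]  (obs o_3=0)
t=4: δ = [5.431e-06, 1.629e-05, 1.629e-05, 1.629e-05]  ψ = [2, 2, 2, 2]  (obs o_4=2)
t=5: δ = [7.638e-07, 5.092e-07, 2.291e-06, 1.018e-06]  ψ = [1, 2, 2, 1]  (obs o_5=0)
t=6: δ = [3.580e-08, 7.161e-08, 3.222e-07, 1.432e-07]  ψ = [2, 2, 2, 2]  (obs o_6=0)
backtrack: best end state = 2; path = [2, 2, 2, 2, 2, 2, 2]

path = [2, 2, 2, 2, 2, 2, 2]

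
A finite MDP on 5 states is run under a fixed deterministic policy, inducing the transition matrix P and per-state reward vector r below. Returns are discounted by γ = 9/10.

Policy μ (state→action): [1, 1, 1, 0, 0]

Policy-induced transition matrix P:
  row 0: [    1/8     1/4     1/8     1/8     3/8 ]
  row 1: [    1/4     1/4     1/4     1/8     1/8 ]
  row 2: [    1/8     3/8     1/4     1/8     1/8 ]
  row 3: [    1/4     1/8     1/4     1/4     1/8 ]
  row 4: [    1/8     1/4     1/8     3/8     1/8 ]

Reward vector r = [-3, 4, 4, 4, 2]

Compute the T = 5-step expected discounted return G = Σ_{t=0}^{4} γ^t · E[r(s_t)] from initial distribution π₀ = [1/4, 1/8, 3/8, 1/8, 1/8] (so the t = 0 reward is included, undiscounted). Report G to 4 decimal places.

G = 9.5401

t=0: π = [0.2500, 0.1250, 0.3750, 0.1250, 0.1250], E[r] = 2.0000, γ^t·E[r] = 2.000000, running G = 2.000000
t=1: π = [0.1563, 0.2813, 0.2031, 0.1719, 0.1875], E[r] = 2.5313, γ^t·E[r] = 2.278125, running G = 4.278125
t=2: π = [0.1816, 0.2539, 0.2070, 0.1934, 0.1641], E[r] = 2.4004, γ^t·E[r] = 1.944316, running G = 6.222441
t=3: π = [0.1809, 0.2517, 0.2068, 0.1902, 0.1704], E[r] = 2.3928, γ^t·E[r] = 1.744367, running G = 7.966809
t=4: π = [0.1802, 0.2521, 0.2061, 0.1914, 0.1702], E[r] = 2.3979, γ^t·E[r] = 1.573254, running G = 9.540063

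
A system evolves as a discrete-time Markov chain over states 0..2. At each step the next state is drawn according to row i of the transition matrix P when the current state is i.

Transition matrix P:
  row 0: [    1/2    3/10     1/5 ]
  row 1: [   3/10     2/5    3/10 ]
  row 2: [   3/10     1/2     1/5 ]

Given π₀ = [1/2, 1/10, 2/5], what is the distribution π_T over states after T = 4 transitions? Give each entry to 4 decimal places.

π = [0.3752, 0.3862, 0.2386]

t=0: π = [0.5000, 0.1000, 0.4000]
t=1: π = [0.4000, 0.3900, 0.2100]
t=2: π = [0.3800, 0.3810, 0.2390]
t=3: π = [0.3760, 0.3859, 0.2381]
t=4: π = [0.3752, 0.3862, 0.2386]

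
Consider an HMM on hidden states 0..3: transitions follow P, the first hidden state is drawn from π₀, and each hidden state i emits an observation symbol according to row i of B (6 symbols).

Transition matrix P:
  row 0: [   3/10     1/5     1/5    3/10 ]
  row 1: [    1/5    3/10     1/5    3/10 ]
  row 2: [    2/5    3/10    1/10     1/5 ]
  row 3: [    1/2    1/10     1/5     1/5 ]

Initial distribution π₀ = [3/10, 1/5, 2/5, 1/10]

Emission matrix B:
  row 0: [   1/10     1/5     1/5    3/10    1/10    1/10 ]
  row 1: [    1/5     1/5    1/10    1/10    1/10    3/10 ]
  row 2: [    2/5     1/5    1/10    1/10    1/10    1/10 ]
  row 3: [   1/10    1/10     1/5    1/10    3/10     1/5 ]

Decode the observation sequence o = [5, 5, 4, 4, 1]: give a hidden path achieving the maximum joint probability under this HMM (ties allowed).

path = [1, 1, 3, 3, 0]

t=0: δ = [3.000e-02, 6.000e-02, 4.000e-02, 2.000e-02]  (obs o_0=5)
t=1: δ = [1.600e-03, 5.400e-03, 1.200e-03, 3.600e-03]  ψ = [2, 1, 1, 1]  (obs o_1=5)
t=2: δ = [1.800e-04, 1.620e-04, 1.080e-04, 4.860e-04]  ψ = [3, 1, 1, 1]  (obs o_2=4)
t=3: δ = [2.430e-05, 4.860e-06, 9.720e-06, 2.916e-05]  ψ = [3, 1, 3, 3]  (obs o_3=4)
t=4: δ = [2.916e-06, 9.720e-07, 1.166e-06, 7.290e-07]  ψ = [3, 0, 3, 0]  (obs o_4=1)
backtrack: best end state = 0; path = [1, 1, 3, 3, 0]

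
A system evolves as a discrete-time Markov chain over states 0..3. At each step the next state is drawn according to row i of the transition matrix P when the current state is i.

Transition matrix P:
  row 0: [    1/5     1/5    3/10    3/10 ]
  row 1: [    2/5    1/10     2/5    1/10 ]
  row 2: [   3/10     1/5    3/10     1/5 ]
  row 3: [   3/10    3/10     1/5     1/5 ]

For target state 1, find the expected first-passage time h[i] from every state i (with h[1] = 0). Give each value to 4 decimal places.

First-step conditioning: h[1] = 0; for i ≠ 1, h[i] = 1 + Σ_k P[i][k]·h[k].
  h[0] = 1 + 1/5·h[0] + 3/10·h[2] + 3/10·h[3]
  h[2] = 1 + 3/10·h[0] + 3/10·h[2] + 1/5·h[3]
  h[3] = 1 + 3/10·h[0] + 1/5·h[2] + 1/5·h[3]
Solving the 3×3 linear system over states ≠ 1 gives exactly h = [218/49, 0, 220/49, 198/49] (h[1] = 0 is the target).

h = [4.4490, 0.0000, 4.4898, 4.0408]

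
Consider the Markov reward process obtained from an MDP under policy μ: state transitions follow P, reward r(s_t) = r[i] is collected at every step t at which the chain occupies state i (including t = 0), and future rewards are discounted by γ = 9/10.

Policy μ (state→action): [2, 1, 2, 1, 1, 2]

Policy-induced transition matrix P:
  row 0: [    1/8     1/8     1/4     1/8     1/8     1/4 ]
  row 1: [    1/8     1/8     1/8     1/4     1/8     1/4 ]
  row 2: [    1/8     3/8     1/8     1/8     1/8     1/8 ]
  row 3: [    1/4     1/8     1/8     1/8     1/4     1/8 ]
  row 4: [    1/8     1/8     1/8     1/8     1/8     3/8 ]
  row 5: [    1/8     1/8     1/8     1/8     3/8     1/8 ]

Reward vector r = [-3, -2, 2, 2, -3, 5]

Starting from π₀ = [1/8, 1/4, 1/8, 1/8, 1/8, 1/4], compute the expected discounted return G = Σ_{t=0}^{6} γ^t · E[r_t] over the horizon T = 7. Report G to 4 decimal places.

G = 1.7249

t=0: π = [0.1250, 0.2500, 0.1250, 0.1250, 0.1250, 0.2500], E[r] = 0.5000, γ^t·E[r] = 0.500000, running G = 0.500000
t=1: π = [0.1406, 0.1563, 0.1406, 0.1563, 0.2031, 0.2031], E[r] = 0.2656, γ^t·E[r] = 0.239063, running G = 0.739063
t=2: π = [0.1445, 0.1602, 0.1426, 0.1445, 0.1953, 0.2129], E[r] = 0.2988, γ^t·E[r] = 0.242051, running G = 0.981113
t=3: π = [0.1431, 0.1606, 0.1431, 0.1450, 0.1963, 0.2119], E[r] = 0.2964, γ^t·E[r] = 0.216066, running G = 1.197179
t=4: π = [0.1431, 0.1608, 0.1429, 0.1451, 0.1961, 0.2120], E[r] = 0.2969, γ^t·E[r] = 0.194780, running G = 1.391959
t=5: π = [0.1431, 0.1607, 0.1429, 0.1451, 0.1961, 0.2120], E[r] = 0.2968, γ^t·E[r] = 0.175234, running G = 1.567193
t=6: π = [0.1431, 0.1607, 0.1429, 0.1451, 0.1961, 0.2120], E[r] = 0.2968, γ^t·E[r] = 0.157719, running G = 1.724912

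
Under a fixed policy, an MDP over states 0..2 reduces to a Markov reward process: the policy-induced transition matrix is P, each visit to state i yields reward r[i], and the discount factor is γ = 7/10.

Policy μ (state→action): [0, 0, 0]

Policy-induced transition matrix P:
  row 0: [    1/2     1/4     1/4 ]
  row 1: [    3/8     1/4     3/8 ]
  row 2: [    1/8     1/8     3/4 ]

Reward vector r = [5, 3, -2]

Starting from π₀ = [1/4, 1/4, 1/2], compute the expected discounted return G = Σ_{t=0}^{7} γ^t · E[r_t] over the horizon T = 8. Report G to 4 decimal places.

G = 2.8435

t=0: π = [0.2500, 0.2500, 0.5000], E[r] = 1.0000, γ^t·E[r] = 1.000000, running G = 1.000000
t=1: π = [0.2813, 0.1875, 0.5313], E[r] = 0.9063, γ^t·E[r] = 0.634375, running G = 1.634375
t=2: π = [0.2773, 0.1836, 0.5391], E[r] = 0.8594, γ^t·E[r] = 0.421094, running G = 2.055469
t=3: π = [0.2749, 0.1826, 0.5425], E[r] = 0.8374, γ^t·E[r] = 0.287229, running G = 2.342698
t=4: π = [0.2737, 0.1822, 0.5441], E[r] = 0.8271, γ^t·E[r] = 0.198598, running G = 2.541296
t=5: π = [0.2732, 0.1820, 0.5448], E[r] = 0.8224, γ^t·E[r] = 0.138215, running G = 2.679511
t=6: π = [0.2729, 0.1819, 0.5452], E[r] = 0.8201, γ^t·E[r] = 0.096488, running G = 2.775999
t=7: π = [0.2728, 0.1819, 0.5453], E[r] = 0.8191, γ^t·E[r] = 0.067456, running G = 2.843455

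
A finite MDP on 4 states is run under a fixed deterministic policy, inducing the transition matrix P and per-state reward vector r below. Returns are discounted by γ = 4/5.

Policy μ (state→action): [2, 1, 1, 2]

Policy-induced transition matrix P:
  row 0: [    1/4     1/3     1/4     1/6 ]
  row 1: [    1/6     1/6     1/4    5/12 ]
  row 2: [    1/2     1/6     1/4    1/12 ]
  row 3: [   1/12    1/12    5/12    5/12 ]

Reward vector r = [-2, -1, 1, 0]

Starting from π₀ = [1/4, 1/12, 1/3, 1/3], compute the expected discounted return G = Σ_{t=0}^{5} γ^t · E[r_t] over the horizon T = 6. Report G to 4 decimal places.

G = -1.4025

t=0: π = [0.2500, 0.0833, 0.3333, 0.3333], E[r] = -0.2500, γ^t·E[r] = -0.250000, running G = -0.250000
t=1: π = [0.2708, 0.1806, 0.3056, 0.2431], E[r] = -0.4167, γ^t·E[r] = -0.333333, running G = -0.583333
t=2: π = [0.2708, 0.1916, 0.2905, 0.2471], E[r] = -0.4427, γ^t·E[r] = -0.283333, running G = -0.866667
t=3: π = [0.2655, 0.1912, 0.2912, 0.2521], E[r] = -0.4310, γ^t·E[r] = -0.220667, running G = -1.087333
t=4: π = [0.2648, 0.1899, 0.2920, 0.2532], E[r] = -0.4276, γ^t·E[r] = -0.175131, running G = -1.262464
t=5: π = [0.2650, 0.1897, 0.2922, 0.2531], E[r] = -0.4274, γ^t·E[r] = -0.140066, running G = -1.402530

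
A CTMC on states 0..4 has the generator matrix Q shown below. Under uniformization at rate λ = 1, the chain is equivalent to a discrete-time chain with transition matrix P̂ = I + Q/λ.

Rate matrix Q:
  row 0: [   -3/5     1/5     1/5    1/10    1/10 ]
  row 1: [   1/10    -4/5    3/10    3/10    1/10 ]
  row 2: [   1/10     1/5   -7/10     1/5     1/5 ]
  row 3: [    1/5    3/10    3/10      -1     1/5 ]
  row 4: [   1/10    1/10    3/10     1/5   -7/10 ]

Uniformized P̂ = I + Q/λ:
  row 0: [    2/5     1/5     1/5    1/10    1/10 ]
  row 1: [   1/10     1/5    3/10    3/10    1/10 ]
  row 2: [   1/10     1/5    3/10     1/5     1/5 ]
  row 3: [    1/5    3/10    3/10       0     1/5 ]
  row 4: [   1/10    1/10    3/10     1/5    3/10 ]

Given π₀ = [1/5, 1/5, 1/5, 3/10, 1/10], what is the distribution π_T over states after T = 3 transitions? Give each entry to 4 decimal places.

t=0: π = [0.2000, 0.2000, 0.2000, 0.3000, 0.1000]
t=1: π = [0.1900, 0.2200, 0.2800, 0.1400, 0.1700]
t=2: π = [0.1710, 0.1970, 0.2810, 0.1750, 0.1760]
t=3: π = [0.1688, 0.1999, 0.2829, 0.1676, 0.1808]

π = [0.1688, 0.1999, 0.2829, 0.1676, 0.1808]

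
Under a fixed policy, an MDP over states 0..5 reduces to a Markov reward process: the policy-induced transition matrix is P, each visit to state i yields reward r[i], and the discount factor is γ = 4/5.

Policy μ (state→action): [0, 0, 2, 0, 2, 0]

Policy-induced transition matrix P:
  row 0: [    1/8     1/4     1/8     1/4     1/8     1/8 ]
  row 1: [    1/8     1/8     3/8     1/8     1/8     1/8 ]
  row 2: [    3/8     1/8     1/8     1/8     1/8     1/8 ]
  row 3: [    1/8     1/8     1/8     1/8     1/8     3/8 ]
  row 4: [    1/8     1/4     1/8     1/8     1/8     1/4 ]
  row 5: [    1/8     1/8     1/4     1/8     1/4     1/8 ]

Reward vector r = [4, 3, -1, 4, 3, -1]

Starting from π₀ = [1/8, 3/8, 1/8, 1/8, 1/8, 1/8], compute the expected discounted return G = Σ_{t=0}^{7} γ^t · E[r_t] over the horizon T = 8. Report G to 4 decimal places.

t=0: π = [0.1250, 0.3750, 0.1250, 0.1250, 0.1250, 0.1250], E[r] = 2.2500, γ^t·E[r] = 2.250000, running G = 2.250000
t=1: π = [0.1563, 0.1563, 0.2344, 0.1406, 0.1406, 0.1719], E[r] = 1.6719, γ^t·E[r] = 1.337500, running G = 3.587500
t=2: π = [0.1836, 0.1621, 0.1855, 0.1445, 0.1465, 0.1777], E[r] = 1.8750, γ^t·E[r] = 1.200000, running G = 4.787500
t=3: π = [0.1714, 0.1663, 0.1877, 0.1479, 0.1472, 0.1794], E[r] = 1.8506, γ^t·E[r] = 0.947500, running G = 5.735000
t=4: π = [0.1719, 0.1648, 0.1890, 0.1464, 0.1474, 0.1804], E[r] = 1.8408, γ^t·E[r] = 0.754000, running G = 6.489000
t=5: π = [0.1722, 0.1649, 0.1888, 0.1465, 0.1475, 0.1800], E[r] = 1.8436, γ^t·E[r] = 0.604105, running G = 7.093105
t=6: π = [0.1722, 0.1650, 0.1887, 0.1465, 0.1475, 0.1801], E[r] = 1.8435, γ^t·E[r] = 0.483267, running G = 7.576372
t=7: π = [0.1722, 0.1650, 0.1888, 0.1465, 0.1475, 0.1801], E[r] = 1.8434, γ^t·E[r] = 0.386592, running G = 7.962964

G = 7.9630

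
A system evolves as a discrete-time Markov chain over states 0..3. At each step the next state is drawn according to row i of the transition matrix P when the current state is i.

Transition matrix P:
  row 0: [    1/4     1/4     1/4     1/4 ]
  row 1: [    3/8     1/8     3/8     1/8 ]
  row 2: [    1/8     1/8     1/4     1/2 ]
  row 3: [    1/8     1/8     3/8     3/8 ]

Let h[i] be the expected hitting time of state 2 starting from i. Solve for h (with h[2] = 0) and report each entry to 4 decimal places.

First-step conditioning: h[2] = 0; for i ≠ 2, h[i] = 1 + Σ_k P[i][k]·h[k].
  h[0] = 1 + 1/4·h[0] + 1/4·h[1] + 1/4·h[3]
  h[1] = 1 + 3/8·h[0] + 1/8·h[1] + 1/8·h[3]
  h[3] = 1 + 1/8·h[0] + 1/8·h[1] + 3/8·h[3]
Solving the 3×3 linear system over states ≠ 2 gives exactly h = [62/19, 56/19, 0, 54/19] (h[2] = 0 is the target).

h = [3.2632, 2.9474, 0.0000, 2.8421]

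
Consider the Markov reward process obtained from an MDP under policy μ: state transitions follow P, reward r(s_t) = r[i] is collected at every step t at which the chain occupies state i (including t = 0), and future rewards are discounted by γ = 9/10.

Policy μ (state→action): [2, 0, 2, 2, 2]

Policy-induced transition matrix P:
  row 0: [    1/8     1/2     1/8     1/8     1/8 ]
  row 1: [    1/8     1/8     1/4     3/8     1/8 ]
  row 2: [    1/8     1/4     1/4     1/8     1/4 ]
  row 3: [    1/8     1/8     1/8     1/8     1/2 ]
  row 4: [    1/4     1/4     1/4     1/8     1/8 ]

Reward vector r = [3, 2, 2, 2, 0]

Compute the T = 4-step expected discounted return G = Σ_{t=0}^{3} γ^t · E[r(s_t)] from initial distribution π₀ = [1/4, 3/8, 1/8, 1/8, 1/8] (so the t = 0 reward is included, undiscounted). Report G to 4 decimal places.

G = 6.2009

t=0: π = [0.2500, 0.3750, 0.1250, 0.1250, 0.1250], E[r] = 2.0000, γ^t·E[r] = 2.000000, running G = 2.000000
t=1: π = [0.1406, 0.2500, 0.2031, 0.2188, 0.1875], E[r] = 1.7656, γ^t·E[r] = 1.589063, running G = 3.589063
t=2: π = [0.1484, 0.2266, 0.2051, 0.1875, 0.2324], E[r] = 1.6836, γ^t·E[r] = 1.363711, running G = 4.952773
t=3: π = [0.1541, 0.2354, 0.2080, 0.1816, 0.2209], E[r] = 1.7122, γ^t·E[r] = 1.248163, running G = 6.200937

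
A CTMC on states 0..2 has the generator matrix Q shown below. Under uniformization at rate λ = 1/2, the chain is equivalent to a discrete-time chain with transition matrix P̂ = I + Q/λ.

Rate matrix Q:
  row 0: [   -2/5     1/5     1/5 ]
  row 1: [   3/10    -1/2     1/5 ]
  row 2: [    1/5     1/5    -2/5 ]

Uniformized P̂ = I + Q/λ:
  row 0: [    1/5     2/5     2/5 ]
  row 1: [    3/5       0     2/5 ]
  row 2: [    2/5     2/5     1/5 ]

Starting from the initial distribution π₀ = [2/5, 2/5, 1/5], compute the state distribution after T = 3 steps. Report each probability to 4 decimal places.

π = [0.3872, 0.2784, 0.3344]

t=0: π = [0.4000, 0.4000, 0.2000]
t=1: π = [0.4000, 0.2400, 0.3600]
t=2: π = [0.3680, 0.3040, 0.3280]
t=3: π = [0.3872, 0.2784, 0.3344]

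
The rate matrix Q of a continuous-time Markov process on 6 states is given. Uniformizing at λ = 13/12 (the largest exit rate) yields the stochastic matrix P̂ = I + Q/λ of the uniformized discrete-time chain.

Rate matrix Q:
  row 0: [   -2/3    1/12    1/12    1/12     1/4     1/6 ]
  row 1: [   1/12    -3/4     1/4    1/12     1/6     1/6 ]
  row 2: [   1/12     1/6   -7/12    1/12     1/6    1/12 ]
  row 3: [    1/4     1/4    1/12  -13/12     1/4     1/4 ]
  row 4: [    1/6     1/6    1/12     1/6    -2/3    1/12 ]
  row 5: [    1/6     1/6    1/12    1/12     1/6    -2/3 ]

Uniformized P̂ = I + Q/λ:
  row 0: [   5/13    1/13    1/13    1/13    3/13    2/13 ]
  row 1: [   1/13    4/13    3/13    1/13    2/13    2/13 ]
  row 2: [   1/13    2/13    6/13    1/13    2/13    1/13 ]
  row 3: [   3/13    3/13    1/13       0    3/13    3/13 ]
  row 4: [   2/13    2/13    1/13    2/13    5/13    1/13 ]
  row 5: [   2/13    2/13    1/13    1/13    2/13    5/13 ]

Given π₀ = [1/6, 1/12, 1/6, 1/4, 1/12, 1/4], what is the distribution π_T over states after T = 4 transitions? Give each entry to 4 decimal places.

π = [0.1751, 0.1736, 0.1673, 0.0875, 0.2261, 0.1703]

t=0: π = [0.1667, 0.0833, 0.1667, 0.2500, 0.0833, 0.2500]
t=1: π = [0.1923, 0.1731, 0.1538, 0.0641, 0.2051, 0.2115]
t=2: π = [0.1780, 0.1706, 0.1627, 0.0878, 0.2209, 0.1800]
t=3: π = [0.1760, 0.1732, 0.1658, 0.0872, 0.2253, 0.1726]
t=4: π = [0.1751, 0.1736, 0.1673, 0.0875, 0.2261, 0.1703]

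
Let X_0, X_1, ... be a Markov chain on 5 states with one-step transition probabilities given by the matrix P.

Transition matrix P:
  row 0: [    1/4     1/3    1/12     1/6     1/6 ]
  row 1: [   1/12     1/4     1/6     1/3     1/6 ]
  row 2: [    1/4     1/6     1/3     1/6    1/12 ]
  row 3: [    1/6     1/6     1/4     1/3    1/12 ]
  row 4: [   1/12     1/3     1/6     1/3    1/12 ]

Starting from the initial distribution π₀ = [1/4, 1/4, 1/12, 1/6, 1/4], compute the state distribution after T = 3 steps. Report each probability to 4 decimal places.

π = [0.1677, 0.2329, 0.2108, 0.2722, 0.1164]

t=0: π = [0.2500, 0.2500, 0.0833, 0.1667, 0.2500]
t=1: π = [0.1528, 0.2708, 0.1736, 0.2778, 0.1250]
t=2: π = [0.1609, 0.2355, 0.2060, 0.2789, 0.1186]
t=3: π = [0.1677, 0.2329, 0.2108, 0.2722, 0.1164]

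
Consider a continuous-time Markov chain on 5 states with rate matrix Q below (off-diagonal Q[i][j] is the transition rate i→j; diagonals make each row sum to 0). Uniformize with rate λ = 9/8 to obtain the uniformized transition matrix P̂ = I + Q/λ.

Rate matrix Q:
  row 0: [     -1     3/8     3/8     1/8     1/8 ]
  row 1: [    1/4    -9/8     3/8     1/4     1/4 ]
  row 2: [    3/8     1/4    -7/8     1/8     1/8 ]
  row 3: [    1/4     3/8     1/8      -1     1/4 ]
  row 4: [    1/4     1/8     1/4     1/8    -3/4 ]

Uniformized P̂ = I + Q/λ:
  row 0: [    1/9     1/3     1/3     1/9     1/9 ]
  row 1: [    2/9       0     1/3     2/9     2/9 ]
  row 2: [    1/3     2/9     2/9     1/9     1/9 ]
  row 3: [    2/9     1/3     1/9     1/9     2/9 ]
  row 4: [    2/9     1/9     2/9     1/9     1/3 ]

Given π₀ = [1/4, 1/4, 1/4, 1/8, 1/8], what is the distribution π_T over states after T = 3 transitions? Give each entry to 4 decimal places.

t=0: π = [0.2500, 0.2500, 0.2500, 0.1250, 0.1250]
t=1: π = [0.2222, 0.1944, 0.2639, 0.1389, 0.1806]
t=2: π = [0.2269, 0.1991, 0.2531, 0.1327, 0.1883]
t=3: π = [0.2251, 0.1970, 0.2548, 0.1332, 0.1898]

π = [0.2251, 0.1970, 0.2548, 0.1332, 0.1898]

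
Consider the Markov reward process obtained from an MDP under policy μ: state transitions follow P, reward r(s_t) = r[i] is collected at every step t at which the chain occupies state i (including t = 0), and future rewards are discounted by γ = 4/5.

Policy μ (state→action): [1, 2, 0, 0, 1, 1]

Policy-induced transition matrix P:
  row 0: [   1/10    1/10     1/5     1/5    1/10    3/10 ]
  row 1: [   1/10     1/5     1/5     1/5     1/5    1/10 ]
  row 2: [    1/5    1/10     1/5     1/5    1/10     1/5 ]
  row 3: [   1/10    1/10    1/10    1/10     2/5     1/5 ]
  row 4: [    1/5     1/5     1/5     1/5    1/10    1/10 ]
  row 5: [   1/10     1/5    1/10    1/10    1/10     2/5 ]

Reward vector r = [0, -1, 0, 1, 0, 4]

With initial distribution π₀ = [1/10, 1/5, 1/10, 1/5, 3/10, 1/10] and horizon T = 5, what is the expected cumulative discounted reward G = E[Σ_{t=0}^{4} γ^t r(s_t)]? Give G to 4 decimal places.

G = 2.3839

t=0: π = [0.1000, 0.2000, 0.1000, 0.2000, 0.3000, 0.1000], E[r] = 0.4000, γ^t·E[r] = 0.400000, running G = 0.400000
t=1: π = [0.1400, 0.1600, 0.1700, 0.1700, 0.1800, 0.1800], E[r] = 0.7300, γ^t·E[r] = 0.584000, running G = 0.984000
t=2: π = [0.1350, 0.1520, 0.1650, 0.1650, 0.1670, 0.2160], E[r] = 0.8770, γ^t·E[r] = 0.561280, running G = 1.545280
t=3: π = [0.1332, 0.1535, 0.1619, 0.1619, 0.1647, 0.2248], E[r] = 0.9076, γ^t·E[r] = 0.464691, running G = 2.009971
t=4: π = [0.1327, 0.1543, 0.1613, 0.1613, 0.1639, 0.2265], E[r] = 0.9129, γ^t·E[r] = 0.373912, running G = 2.383883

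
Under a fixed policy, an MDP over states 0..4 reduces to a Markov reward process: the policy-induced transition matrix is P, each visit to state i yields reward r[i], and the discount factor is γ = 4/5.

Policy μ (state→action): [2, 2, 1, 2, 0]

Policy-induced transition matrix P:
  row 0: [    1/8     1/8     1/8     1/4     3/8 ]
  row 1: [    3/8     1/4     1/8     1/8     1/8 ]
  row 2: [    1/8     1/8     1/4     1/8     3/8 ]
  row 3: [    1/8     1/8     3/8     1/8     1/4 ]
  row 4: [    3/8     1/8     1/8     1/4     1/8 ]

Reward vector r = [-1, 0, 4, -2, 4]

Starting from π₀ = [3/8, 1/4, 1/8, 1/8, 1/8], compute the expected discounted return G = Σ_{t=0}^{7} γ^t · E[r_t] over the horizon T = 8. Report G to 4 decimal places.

t=0: π = [0.3750, 0.2500, 0.1250, 0.1250, 0.1250], E[r] = 0.3750, γ^t·E[r] = 0.375000, running G = 0.375000
t=1: π = [0.2188, 0.1563, 0.1719, 0.1875, 0.2656], E[r] = 1.1563, γ^t·E[r] = 0.925000, running G = 1.300000
t=2: π = [0.2305, 0.1445, 0.1934, 0.1855, 0.2461], E[r] = 1.1563, γ^t·E[r] = 0.740000, running G = 2.040000
t=3: π = [0.2227, 0.1431, 0.1956, 0.1846, 0.2542], E[r] = 1.2070, γ^t·E[r] = 0.618000, running G = 2.658000
t=4: π = [0.2243, 0.1429, 0.1956, 0.1846, 0.2526], E[r] = 1.1993, γ^t·E[r] = 0.491250, running G = 3.149250
t=5: π = [0.2239, 0.1429, 0.1956, 0.1846, 0.2530], E[r] = 1.2015, γ^t·E[r] = 0.393700, running G = 3.542950
t=6: π = [0.2240, 0.1429, 0.1956, 0.1846, 0.2529], E[r] = 1.2010, γ^t·E[r] = 0.314833, running G = 3.857783
t=7: π = [0.2240, 0.1429, 0.1956, 0.1846, 0.2530], E[r] = 1.2011, γ^t·E[r] = 0.251894, running G = 4.109677

G = 4.1097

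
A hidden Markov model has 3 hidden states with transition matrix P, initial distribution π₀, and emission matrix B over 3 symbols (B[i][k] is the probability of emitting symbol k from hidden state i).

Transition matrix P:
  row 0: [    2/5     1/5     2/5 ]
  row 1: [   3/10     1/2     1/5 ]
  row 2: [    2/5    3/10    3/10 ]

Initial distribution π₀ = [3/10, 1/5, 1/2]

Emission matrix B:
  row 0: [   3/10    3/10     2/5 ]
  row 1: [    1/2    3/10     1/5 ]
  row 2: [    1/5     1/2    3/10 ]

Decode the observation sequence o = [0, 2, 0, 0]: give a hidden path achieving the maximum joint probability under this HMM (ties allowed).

t=0: δ = [9.000e-02, 1.000e-01, 1.000e-01]  (obs o_0=0)
t=1: δ = [1.600e-02, 1.000e-02, 1.080e-02]  ψ = [2, 1, 0]  (obs o_1=2)
t=2: δ = [1.920e-03, 2.500e-03, 1.280e-03]  ψ = [0, 1, 0]  (obs o_2=0)
t=3: δ = [2.304e-04, 6.250e-04, 1.536e-04]  ψ = [0, 1, 0]  (obs o_3=0)
backtrack: best end state = 1; path = [1, 1, 1, 1]

path = [1, 1, 1, 1]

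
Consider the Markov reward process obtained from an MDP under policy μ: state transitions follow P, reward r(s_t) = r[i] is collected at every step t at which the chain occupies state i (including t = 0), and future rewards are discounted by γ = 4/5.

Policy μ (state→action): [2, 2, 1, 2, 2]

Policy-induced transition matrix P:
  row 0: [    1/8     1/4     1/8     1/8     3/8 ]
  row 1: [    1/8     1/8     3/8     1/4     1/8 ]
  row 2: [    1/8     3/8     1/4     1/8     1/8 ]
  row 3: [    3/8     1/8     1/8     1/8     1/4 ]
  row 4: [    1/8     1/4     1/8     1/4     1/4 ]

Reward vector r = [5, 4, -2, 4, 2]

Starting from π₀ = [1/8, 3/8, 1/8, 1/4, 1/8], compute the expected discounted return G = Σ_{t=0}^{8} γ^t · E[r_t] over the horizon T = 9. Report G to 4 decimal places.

G = 11.3443

t=0: π = [0.1250, 0.3750, 0.1250, 0.2500, 0.1250], E[r] = 3.1250, γ^t·E[r] = 3.125000, running G = 3.125000
t=1: π = [0.1875, 0.1875, 0.2344, 0.1875, 0.2031], E[r] = 2.3750, γ^t·E[r] = 1.900000, running G = 5.025000
t=2: π = [0.1719, 0.2324, 0.2012, 0.1738, 0.2207], E[r] = 2.5234, γ^t·E[r] = 1.615000, running G = 6.640000
t=3: π = [0.1685, 0.2244, 0.2083, 0.1816, 0.2173], E[r] = 2.4844, γ^t·E[r] = 1.272000, running G = 7.912000
t=4: π = [0.1704, 0.2253, 0.2071, 0.1802, 0.2170], E[r] = 2.4937, γ^t·E[r] = 1.021425, running G = 8.933425
t=5: π = [0.1701, 0.2252, 0.2072, 0.1803, 0.2173], E[r] = 2.4923, γ^t·E[r] = 0.816673, running G = 9.750098
t=6: π = [0.1701, 0.2252, 0.2072, 0.1803, 0.2172], E[r] = 2.4924, γ^t·E[r] = 0.653380, running G = 10.403478
t=7: π = [0.1701, 0.2252, 0.2072, 0.1803, 0.2172], E[r] = 2.4924, γ^t·E[r] = 0.522702, running G = 10.926180
t=8: π = [0.1701, 0.2252, 0.2072, 0.1803, 0.2172], E[r] = 2.4924, γ^t·E[r] = 0.418162, running G = 11.344342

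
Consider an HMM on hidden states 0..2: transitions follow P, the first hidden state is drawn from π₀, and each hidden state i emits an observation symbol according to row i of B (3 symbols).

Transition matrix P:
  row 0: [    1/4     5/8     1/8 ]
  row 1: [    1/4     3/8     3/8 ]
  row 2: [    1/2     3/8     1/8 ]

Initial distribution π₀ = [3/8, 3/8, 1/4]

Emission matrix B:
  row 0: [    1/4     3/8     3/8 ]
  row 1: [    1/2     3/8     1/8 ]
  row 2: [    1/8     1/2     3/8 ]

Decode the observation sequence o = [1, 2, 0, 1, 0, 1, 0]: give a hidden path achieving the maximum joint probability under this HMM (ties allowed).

path = [2, 0, 1, 2, 1, 2, 1]

t=0: δ = [1.406e-01, 1.406e-01, 1.250e-01]  (obs o_0=1)
t=1: δ = [2.344e-02, 1.099e-02, 1.978e-02]  ψ = [2, 0, 1]  (obs o_1=2)
t=2: δ = [2.472e-03, 7.324e-03, 5.150e-04]  ψ = [2, 0, 1]  (obs o_2=0)
t=3: δ = [6.866e-04, 1.030e-03, 1.373e-03]  ψ = [1, 1, 1]  (obs o_3=1)
t=4: δ = [1.717e-04, 2.575e-04, 4.828e-05]  ψ = [2, 2, 1]  (obs o_4=0)
t=5: δ = [2.414e-05, 4.023e-05, 4.828e-05]  ψ = [1, 0, 1]  (obs o_5=1)
t=6: δ = [6.035e-06, 9.052e-06, 1.886e-06]  ψ = [2, 2, 1]  (obs o_6=0)
backtrack: best end state = 1; path = [2, 0, 1, 2, 1, 2, 1]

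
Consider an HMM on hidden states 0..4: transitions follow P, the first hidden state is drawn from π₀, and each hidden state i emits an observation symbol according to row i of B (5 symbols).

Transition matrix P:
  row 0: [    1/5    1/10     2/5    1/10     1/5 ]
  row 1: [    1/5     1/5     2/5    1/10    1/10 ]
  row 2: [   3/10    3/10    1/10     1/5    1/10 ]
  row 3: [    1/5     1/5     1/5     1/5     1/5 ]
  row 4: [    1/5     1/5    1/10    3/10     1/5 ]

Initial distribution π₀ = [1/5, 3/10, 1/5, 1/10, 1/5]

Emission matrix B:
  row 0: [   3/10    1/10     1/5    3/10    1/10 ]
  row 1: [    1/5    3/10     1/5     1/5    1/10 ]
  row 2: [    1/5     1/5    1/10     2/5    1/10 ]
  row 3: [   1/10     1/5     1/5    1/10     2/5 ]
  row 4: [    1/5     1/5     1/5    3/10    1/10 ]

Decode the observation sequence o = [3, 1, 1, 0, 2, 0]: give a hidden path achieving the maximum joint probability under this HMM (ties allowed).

t=0: δ = [6.000e-02, 6.000e-02, 8.000e-02, 1.000e-02, 6.000e-02]  (obs o_0=3)
t=1: δ = [2.400e-03, 7.200e-03, 4.800e-03, 3.600e-03, 2.400e-03]  ψ = [2, 2, 0, 4, 0]  (obs o_1=1)
t=2: δ = [1.440e-04, 4.320e-04, 5.760e-04, 1.920e-04, 1.440e-04]  ψ = [1, 1, 1, 2, 1]  (obs o_2=1)
t=3: δ = [5.184e-05, 3.456e-05, 3.456e-05, 1.152e-05, 1.152e-05]  ψ = [2, 2, 1, 2, 2]  (obs o_3=0)
t=4: δ = [2.074e-06, 2.074e-06, 2.074e-06, 1.382e-06, 2.074e-06]  ψ = [0, 2, 0, 2, 0]  (obs o_4=2)
t=5: δ = [1.866e-07, 1.244e-07, 1.659e-07, 6.221e-08, 8.294e-08]  ψ = [2, 2, 0, 4, 0]  (obs o_5=0)
backtrack: best end state = 0; path = [2, 1, 2, 0, 2, 0]

path = [2, 1, 2, 0, 2, 0]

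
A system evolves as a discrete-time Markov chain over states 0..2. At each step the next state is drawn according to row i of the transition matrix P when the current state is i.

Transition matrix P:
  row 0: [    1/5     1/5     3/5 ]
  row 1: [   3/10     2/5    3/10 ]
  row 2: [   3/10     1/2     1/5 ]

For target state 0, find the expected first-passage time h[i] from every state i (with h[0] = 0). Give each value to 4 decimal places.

h = [0.0000, 3.3333, 3.3333]

First-step conditioning: h[0] = 0; for i ≠ 0, h[i] = 1 + Σ_k P[i][k]·h[k].
  h[1] = 1 + 2/5·h[1] + 3/10·h[2]
  h[2] = 1 + 1/2·h[1] + 1/5·h[2]
Solving the 2×2 linear system over states ≠ 0 gives exactly h = [0, 10/3, 10/3] (h[0] = 0 is the target).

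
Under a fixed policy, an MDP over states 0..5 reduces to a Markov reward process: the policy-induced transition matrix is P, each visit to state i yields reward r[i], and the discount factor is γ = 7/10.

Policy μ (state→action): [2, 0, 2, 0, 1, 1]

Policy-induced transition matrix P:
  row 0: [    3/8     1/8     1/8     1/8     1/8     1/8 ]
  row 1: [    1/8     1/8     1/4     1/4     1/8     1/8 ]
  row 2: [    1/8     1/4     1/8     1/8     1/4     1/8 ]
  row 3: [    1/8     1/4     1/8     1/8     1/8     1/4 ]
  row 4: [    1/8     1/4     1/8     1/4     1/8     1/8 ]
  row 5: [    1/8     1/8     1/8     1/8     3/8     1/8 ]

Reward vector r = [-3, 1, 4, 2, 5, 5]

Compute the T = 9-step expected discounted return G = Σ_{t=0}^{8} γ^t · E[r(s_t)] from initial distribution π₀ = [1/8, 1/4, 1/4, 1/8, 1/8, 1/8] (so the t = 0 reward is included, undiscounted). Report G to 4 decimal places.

G = 7.3921

t=0: π = [0.1250, 0.2500, 0.2500, 0.1250, 0.1250, 0.1250], E[r] = 2.3750, γ^t·E[r] = 2.375000, running G = 2.375000
t=1: π = [0.1563, 0.1875, 0.1563, 0.1719, 0.1875, 0.1406], E[r] = 2.3281, γ^t·E[r] = 1.629688, running G = 4.004688
t=2: π = [0.1641, 0.1895, 0.1484, 0.1719, 0.1797, 0.1465], E[r] = 2.2656, γ^t·E[r] = 1.110156, running G = 5.114844
t=3: π = [0.1660, 0.1875, 0.1487, 0.1711, 0.1802, 0.1465], E[r] = 2.2598, γ^t·E[r] = 0.775100, running G = 5.889943
t=4: π = [0.1665, 0.1875, 0.1484, 0.1710, 0.1802, 0.1464], E[r] = 2.2567, γ^t·E[r] = 0.541822, running G = 6.431766
t=5: π = [0.1666, 0.1875, 0.1484, 0.1710, 0.1802, 0.1464], E[r] = 2.2559, γ^t·E[r] = 0.379143, running G = 6.810909
t=6: π = [0.1667, 0.1874, 0.1484, 0.1710, 0.1801, 0.1464], E[r] = 2.2557, γ^t·E[r] = 0.265380, running G = 7.076288
t=7: π = [0.1667, 0.1874, 0.1484, 0.1709, 0.1801, 0.1464], E[r] = 2.2556, γ^t·E[r] = 0.185762, running G = 7.262050
t=8: π = [0.1667, 0.1874, 0.1484, 0.1709, 0.1801, 0.1464], E[r] = 2.2556, γ^t·E[r] = 0.130033, running G = 7.392083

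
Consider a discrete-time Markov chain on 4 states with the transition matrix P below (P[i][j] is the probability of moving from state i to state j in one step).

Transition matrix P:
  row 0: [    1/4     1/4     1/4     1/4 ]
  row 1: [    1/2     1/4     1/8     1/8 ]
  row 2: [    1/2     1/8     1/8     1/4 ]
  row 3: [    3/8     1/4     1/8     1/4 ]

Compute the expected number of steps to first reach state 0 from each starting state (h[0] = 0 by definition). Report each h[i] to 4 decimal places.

First-step conditioning: h[0] = 0; for i ≠ 0, h[i] = 1 + Σ_k P[i][k]·h[k].
  h[1] = 1 + 1/4·h[1] + 1/8·h[2] + 1/8·h[3]
  h[2] = 1 + 1/8·h[1] + 1/8·h[2] + 1/4·h[3]
  h[3] = 1 + 1/4·h[1] + 1/8·h[2] + 1/4·h[3]
Solving the 3×3 linear system over states ≠ 0 gives exactly h = [0, 448/215, 456/215, 512/215] (h[0] = 0 is the target).

h = [0.0000, 2.0837, 2.1209, 2.3814]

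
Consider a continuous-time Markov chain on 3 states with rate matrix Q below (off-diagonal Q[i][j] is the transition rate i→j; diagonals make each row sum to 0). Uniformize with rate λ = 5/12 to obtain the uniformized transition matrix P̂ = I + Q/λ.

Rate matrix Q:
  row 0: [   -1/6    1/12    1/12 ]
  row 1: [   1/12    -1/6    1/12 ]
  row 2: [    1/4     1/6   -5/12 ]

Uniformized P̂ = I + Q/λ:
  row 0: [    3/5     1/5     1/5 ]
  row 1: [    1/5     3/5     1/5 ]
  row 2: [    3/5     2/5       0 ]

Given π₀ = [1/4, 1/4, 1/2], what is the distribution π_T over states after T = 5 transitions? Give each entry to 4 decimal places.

π = [0.4448, 0.3886, 0.1666]

t=0: π = [0.2500, 0.2500, 0.5000]
t=1: π = [0.5000, 0.4000, 0.1000]
t=2: π = [0.4400, 0.3800, 0.1800]
t=3: π = [0.4480, 0.3880, 0.1640]
t=4: π = [0.4448, 0.3880, 0.1672]
t=5: π = [0.4448, 0.3886, 0.1666]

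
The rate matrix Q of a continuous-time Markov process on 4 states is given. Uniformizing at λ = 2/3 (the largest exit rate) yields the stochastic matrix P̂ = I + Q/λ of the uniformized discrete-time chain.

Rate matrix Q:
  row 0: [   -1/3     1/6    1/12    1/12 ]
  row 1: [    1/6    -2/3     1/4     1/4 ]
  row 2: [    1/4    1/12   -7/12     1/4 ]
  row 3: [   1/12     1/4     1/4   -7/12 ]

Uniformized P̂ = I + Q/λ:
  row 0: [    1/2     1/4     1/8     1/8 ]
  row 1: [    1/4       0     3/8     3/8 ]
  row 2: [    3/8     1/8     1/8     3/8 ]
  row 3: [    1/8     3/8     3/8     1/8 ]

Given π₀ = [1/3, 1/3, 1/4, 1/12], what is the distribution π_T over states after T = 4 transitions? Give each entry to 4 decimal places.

t=0: π = [0.3333, 0.3333, 0.2500, 0.0833]
t=1: π = [0.3542, 0.1458, 0.2292, 0.2708]
t=2: π = [0.3333, 0.2188, 0.2292, 0.2188]
t=3: π = [0.3346, 0.1940, 0.2344, 0.2370]
t=4: π = [0.3333, 0.2018, 0.2327, 0.2321]

π = [0.3333, 0.2018, 0.2327, 0.2321]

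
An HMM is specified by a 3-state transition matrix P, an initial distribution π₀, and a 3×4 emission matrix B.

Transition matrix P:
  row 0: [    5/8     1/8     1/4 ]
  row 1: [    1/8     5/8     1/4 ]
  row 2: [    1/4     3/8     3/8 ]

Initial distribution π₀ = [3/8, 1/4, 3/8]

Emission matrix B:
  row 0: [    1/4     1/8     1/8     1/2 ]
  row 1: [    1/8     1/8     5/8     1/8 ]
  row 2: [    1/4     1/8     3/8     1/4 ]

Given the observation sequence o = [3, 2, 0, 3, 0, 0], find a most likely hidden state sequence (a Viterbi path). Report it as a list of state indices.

t=0: δ = [1.875e-01, 3.125e-02, 9.375e-02]  (obs o_0=3)
t=1: δ = [1.465e-02, 2.197e-02, 1.758e-02]  ψ = [0, 2, 0]  (obs o_1=2)
t=2: δ = [2.289e-03, 1.717e-03, 1.648e-03]  ψ = [0, 1, 2]  (obs o_2=0)
t=3: δ = [7.153e-04, 1.341e-04, 1.545e-04]  ψ = [0, 1, 2]  (obs o_3=3)
t=4: δ = [1.118e-04, 1.118e-05, 4.470e-05]  ψ = [0, 0, 0]  (obs o_4=0)
t=5: δ = [1.746e-05, 2.095e-06, 6.985e-06]  ψ = [0, 2, 0]  (obs o_5=0)
backtrack: best end state = 0; path = [0, 0, 0, 0, 0, 0]

path = [0, 0, 0, 0, 0, 0]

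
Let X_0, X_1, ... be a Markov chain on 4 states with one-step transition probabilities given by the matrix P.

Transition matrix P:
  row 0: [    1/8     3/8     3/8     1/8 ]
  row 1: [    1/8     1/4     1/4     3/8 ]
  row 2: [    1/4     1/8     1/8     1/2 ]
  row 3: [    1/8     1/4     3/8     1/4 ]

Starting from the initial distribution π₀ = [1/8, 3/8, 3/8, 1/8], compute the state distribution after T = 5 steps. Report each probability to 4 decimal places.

π = [0.1597, 0.2352, 0.2761, 0.3291]

t=0: π = [0.1250, 0.3750, 0.3750, 0.1250]
t=1: π = [0.1719, 0.2188, 0.2344, 0.3750]
t=2: π = [0.1543, 0.2422, 0.2891, 0.3145]
t=3: π = [0.1611, 0.2332, 0.2725, 0.3333]
t=4: π = [0.1591, 0.2361, 0.2777, 0.3271]
t=5: π = [0.1597, 0.2352, 0.2761, 0.3291]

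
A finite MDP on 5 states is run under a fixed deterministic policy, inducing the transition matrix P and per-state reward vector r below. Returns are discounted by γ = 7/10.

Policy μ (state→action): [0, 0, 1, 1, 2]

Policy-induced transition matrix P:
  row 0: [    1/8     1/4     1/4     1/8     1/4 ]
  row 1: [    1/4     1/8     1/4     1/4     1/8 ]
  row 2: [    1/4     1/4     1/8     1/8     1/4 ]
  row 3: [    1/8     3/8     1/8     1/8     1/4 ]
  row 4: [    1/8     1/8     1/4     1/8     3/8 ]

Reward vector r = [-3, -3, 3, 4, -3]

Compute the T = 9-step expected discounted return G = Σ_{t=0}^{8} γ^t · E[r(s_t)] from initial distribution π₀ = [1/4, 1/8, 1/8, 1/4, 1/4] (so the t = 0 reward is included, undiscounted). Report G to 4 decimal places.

t=0: π = [0.2500, 0.1250, 0.1250, 0.2500, 0.2500], E[r] = -0.5000, γ^t·E[r] = -0.500000, running G = -0.500000
t=1: π = [0.1563, 0.2344, 0.2031, 0.1406, 0.2656], E[r] = -0.7969, γ^t·E[r] = -0.557813, running G = -1.057813
t=2: π = [0.1797, 0.2051, 0.2070, 0.1543, 0.2539], E[r] = -0.6777, γ^t·E[r] = -0.332090, running G = -1.389902
t=3: π = [0.1765, 0.2119, 0.2048, 0.1506, 0.2561], E[r] = -0.7166, γ^t·E[r] = -0.245778, running G = -1.635680
t=4: π = [0.1771, 0.2103, 0.2056, 0.1515, 0.2555], E[r] = -0.7062, γ^t·E[r] = -0.169553, running G = -1.805233
t=5: π = [0.1770, 0.2107, 0.2054, 0.1513, 0.2556], E[r] = -0.7088, γ^t·E[r] = -0.119121, running G = -1.924354
t=6: π = [0.1770, 0.2106, 0.2054, 0.1513, 0.2556], E[r] = -0.7081, γ^t·E[r] = -0.083310, running G = -2.007664
t=7: π = [0.1770, 0.2106, 0.2054, 0.1513, 0.2556], E[r] = -0.7083, γ^t·E[r] = -0.058330, running G = -2.065994
t=8: π = [0.1770, 0.2106, 0.2054, 0.1513, 0.2556], E[r] = -0.7082, γ^t·E[r] = -0.040829, running G = -2.106822

G = -2.1068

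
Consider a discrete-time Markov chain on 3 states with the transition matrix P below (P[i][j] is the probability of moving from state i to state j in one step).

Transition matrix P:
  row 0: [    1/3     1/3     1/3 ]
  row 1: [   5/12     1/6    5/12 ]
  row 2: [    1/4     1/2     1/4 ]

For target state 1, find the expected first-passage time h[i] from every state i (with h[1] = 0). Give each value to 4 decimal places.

First-step conditioning: h[1] = 0; for i ≠ 1, h[i] = 1 + Σ_k P[i][k]·h[k].
  h[0] = 1 + 1/3·h[0] + 1/3·h[2]
  h[2] = 1 + 1/4·h[0] + 1/4·h[2]
Solving the 2×2 linear system over states ≠ 1 gives exactly h = [13/5, 0, 11/5] (h[1] = 0 is the target).

h = [2.6000, 0.0000, 2.2000]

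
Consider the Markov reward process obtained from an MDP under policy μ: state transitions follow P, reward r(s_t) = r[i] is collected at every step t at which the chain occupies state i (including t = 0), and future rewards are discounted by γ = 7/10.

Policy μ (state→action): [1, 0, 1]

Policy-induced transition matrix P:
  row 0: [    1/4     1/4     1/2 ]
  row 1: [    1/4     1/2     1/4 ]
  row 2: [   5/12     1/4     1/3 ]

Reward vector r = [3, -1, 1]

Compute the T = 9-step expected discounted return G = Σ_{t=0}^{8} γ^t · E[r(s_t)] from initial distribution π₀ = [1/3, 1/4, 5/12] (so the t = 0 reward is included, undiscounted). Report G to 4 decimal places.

t=0: π = [0.3333, 0.2500, 0.4167], E[r] = 1.1667, γ^t·E[r] = 1.166667, running G = 1.166667
t=1: π = [0.3194, 0.3125, 0.3681], E[r] = 1.0139, γ^t·E[r] = 0.709722, running G = 1.876389
t=2: π = [0.3113, 0.3281, 0.3605], E[r] = 0.9664, γ^t·E[r] = 0.473553, running G = 2.349942
t=3: π = [0.3101, 0.3320, 0.3579], E[r] = 0.9561, γ^t·E[r] = 0.327947, running G = 2.677890
t=4: π = [0.3096, 0.3330, 0.3573], E[r] = 0.9533, γ^t·E[r] = 0.228882, running G = 2.906772
t=5: π = [0.3096, 0.3333, 0.3572], E[r] = 0.9526, γ^t·E[r] = 0.160105, running G = 3.066877
t=6: π = [0.3095, 0.3333, 0.3572], E[r] = 0.9524, γ^t·E[r] = 0.112053, running G = 3.178930
t=7: π = [0.3095, 0.3333, 0.3571], E[r] = 0.9524, γ^t·E[r] = 0.078434, running G = 3.257364
t=8: π = [0.3095, 0.3333, 0.3571], E[r] = 0.9524, γ^t·E[r] = 0.054903, running G = 3.312267

G = 3.3123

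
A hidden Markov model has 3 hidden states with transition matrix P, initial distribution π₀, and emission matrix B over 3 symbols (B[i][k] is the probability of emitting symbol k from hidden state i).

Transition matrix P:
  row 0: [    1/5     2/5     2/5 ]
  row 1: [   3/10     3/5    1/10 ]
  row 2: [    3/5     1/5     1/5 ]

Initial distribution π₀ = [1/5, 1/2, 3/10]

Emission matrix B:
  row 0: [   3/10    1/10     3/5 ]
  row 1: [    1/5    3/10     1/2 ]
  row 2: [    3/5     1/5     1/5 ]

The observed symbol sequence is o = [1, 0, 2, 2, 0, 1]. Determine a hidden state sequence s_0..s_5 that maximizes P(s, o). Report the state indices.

t=0: δ = [2.000e-02, 1.500e-01, 6.000e-02]  (obs o_0=1)
t=1: δ = [1.350e-02, 1.800e-02, 9.000e-03]  ψ = [1, 1, 1]  (obs o_1=0)
t=2: δ = [3.240e-03, 5.400e-03, 1.080e-03]  ψ = [1, 1, 0]  (obs o_2=2)
t=3: δ = [9.720e-04, 1.620e-03, 2.592e-04]  ψ = [1, 1, 0]  (obs o_3=2)
t=4: δ = [1.458e-04, 1.944e-04, 2.333e-04]  ψ = [1, 1, 0]  (obs o_4=0)
t=5: δ = [1.400e-05, 3.499e-05, 1.166e-05]  ψ = [2, 1, 0]  (obs o_5=1)
backtrack: best end state = 1; path = [1, 1, 1, 1, 1, 1]

path = [1, 1, 1, 1, 1, 1]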